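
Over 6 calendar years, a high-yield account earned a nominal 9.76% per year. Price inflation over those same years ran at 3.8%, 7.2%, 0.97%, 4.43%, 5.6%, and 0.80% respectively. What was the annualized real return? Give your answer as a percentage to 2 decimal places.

5.77%

Cumulative inflation factor: 1.038 × 1.072 × 1.0097 × 1.0443 × 1.056 × 1.0080 ≈ 1.24892.
Nominal growth factor: 1.74850. Real growth factor = 1.74850 / 1.24892 ≈ 1.40001.
Annualized: 1.40001^(1/6) − 1 ≈ 0.05768.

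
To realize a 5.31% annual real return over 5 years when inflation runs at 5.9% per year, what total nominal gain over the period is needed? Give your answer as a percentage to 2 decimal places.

72.52%

Required annual nominal rate: (1+5.31%)(1+5.9%) − 1 = 11.52329%.
Cumulative over 5 years: (1 + 0.1152329)^5 − 1 ≈ 0.72515.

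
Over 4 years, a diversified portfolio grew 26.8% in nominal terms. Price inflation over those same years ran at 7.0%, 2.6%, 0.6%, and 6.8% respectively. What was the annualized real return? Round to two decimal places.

Cumulative inflation factor: 1.070 × 1.026 × 1.006 × 1.068 ≈ 1.17951.
Nominal growth factor: 1.26800. Real growth factor = 1.26800 / 1.17951 ≈ 1.07503.
Annualized: 1.07503^(1/4) − 1 ≈ 0.01825.

1.83%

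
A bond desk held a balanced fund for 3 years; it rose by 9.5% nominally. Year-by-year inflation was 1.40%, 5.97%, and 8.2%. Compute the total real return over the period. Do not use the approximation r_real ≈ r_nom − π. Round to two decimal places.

Cumulative inflation factor: 1.0140 × 1.0597 × 1.082 ≈ 1.16265.
Nominal growth factor: 1.09500. Real growth factor = 1.09500 / 1.16265 ≈ 0.94182.
Total real return ≈ -5.8184%.

-5.82%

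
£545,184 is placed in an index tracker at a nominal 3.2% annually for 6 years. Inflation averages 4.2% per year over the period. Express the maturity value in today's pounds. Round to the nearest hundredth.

£514,535.06

Nominal value at maturity: £545,184 × (1 + 3.2%)^6 ≈ £658,599.33.
Price-level factor over 6 years: (1 + 4.2%)^6 ≈ 1.2799892251.
Dividing the nominal maturity value by the price-level factor gives the value in today's money.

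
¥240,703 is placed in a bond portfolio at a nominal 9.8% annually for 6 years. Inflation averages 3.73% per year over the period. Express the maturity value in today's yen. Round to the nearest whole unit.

Nominal value at maturity: ¥240,703 × (1 + 9.8%)^6 ≈ ¥421,789.
Price-level factor over 6 years: (1 + 3.73%)^6 ≈ 1.2457367236.
Dividing the nominal maturity value by the price-level factor gives the value in today's money.

¥338,586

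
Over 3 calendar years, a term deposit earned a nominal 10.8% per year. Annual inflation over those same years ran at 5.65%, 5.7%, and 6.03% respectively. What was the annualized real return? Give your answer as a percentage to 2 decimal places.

Cumulative inflation factor: 1.0565 × 1.057 × 1.0603 ≈ 1.18406.
Nominal growth factor: 1.36025. Real growth factor = 1.36025 / 1.18406 ≈ 1.14880.
Annualized: 1.14880^(1/3) − 1 ≈ 0.04733.

4.73%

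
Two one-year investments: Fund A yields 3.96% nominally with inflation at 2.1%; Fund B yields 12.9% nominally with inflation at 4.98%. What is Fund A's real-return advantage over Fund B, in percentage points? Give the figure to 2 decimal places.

-5.72

Fund A real return: 1.0396/1.021 − 1 = 1.822%.
Fund B real return: 1.129/1.0498 − 1 = 7.544%.
Difference: 1.822 − 7.544 = -5.722 pp.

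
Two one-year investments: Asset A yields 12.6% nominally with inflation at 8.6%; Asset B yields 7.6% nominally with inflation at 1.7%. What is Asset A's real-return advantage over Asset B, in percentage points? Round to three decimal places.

-2.118

Asset A real return: 1.126/1.086 − 1 = 3.6832%.
Asset B real return: 1.076/1.017 − 1 = 5.8014%.
Difference: 3.6832 − 5.8014 = -2.1182 pp.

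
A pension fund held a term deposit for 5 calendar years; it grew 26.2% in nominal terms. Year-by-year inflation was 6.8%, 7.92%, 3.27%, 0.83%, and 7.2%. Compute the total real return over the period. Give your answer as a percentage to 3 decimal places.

-1.909%

Cumulative inflation factor: 1.068 × 1.0792 × 1.0327 × 1.0083 × 1.072 ≈ 1.28657.
Nominal growth factor: 1.26200. Real growth factor = 1.26200 / 1.28657 ≈ 0.98091.
Total real return ≈ -1.9094%.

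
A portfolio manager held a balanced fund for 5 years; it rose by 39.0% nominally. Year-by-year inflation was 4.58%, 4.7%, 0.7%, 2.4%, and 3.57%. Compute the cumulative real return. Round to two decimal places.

18.87%

Cumulative inflation factor: 1.0458 × 1.047 × 1.007 × 1.024 × 1.0357 ≈ 1.16939.
Nominal growth factor: 1.39000. Real growth factor = 1.39000 / 1.16939 ≈ 1.18866.
Total real return ≈ 18.8656%.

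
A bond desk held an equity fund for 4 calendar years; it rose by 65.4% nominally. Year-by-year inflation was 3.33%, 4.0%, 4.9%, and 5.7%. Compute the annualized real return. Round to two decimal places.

8.54%

Cumulative inflation factor: 1.0333 × 1.040 × 1.049 × 1.057 ≈ 1.19154.
Nominal growth factor: 1.65400. Real growth factor = 1.65400 / 1.19154 ≈ 1.38811.
Annualized: 1.38811^(1/4) − 1 ≈ 0.08544.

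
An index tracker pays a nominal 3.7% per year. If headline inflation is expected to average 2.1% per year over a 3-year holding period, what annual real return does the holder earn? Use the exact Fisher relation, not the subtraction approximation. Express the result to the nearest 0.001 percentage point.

With constant rates the annual real return is the same each year: (1+3.7%)/(1+2.1%) − 1 = 0.01567.

1.567%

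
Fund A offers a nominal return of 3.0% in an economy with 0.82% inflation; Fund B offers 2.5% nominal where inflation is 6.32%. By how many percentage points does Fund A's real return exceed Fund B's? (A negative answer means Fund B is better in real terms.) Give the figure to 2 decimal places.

5.76

Fund A real return: 1.030/1.0082 − 1 = 2.162%.
Fund B real return: 1.025/1.0632 − 1 = -3.593%.
Difference: 2.162 − (-3.593) = 5.755 pp.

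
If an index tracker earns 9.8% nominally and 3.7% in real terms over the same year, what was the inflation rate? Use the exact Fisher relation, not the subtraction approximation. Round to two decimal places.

From (1+r_nom) = (1+r_real)(1+π), we get 1+π = (1 + 9.8%)/(1 + 3.7%) = 1.098/1.037 ≈ 1.05882.
So π ≈ 5.8824%.

5.88%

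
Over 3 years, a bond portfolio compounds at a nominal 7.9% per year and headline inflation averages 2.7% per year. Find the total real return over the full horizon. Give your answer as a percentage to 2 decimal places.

The annual real rate is (1+7.9%)/(1+2.7%) − 1 = 5.0633%.
Compounded over 3 years: (1 + 0.050633)^3 − 1 ≈ 0.15972.

15.97%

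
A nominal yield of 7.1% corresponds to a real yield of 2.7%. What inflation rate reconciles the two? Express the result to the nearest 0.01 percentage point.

From (1+r_nom) = (1+r_real)(1+π), we get 1+π = (1 + 7.1%)/(1 + 2.7%) = 1.071/1.027 ≈ 1.04284.
So π ≈ 4.2843%.

4.28%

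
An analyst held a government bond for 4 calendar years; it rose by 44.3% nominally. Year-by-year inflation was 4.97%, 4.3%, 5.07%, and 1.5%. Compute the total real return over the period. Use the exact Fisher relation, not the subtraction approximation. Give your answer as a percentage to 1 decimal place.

23.6%

Cumulative inflation factor: 1.0497 × 1.043 × 1.0507 × 1.015 ≈ 1.16760.
Nominal growth factor: 1.44300. Real growth factor = 1.44300 / 1.16760 ≈ 1.23587.
Total real return ≈ 23.5868%.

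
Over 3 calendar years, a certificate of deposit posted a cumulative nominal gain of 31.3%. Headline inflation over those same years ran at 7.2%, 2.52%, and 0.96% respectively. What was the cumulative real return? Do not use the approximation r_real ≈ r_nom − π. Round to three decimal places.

18.335%

Cumulative inflation factor: 1.072 × 1.0252 × 1.0096 ≈ 1.10956.
Nominal growth factor: 1.31300. Real growth factor = 1.31300 / 1.10956 ≈ 1.18335.
Total real return ≈ 18.3347%.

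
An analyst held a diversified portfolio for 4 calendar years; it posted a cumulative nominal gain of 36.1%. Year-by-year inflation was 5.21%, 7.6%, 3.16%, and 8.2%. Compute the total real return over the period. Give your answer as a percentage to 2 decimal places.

7.71%

Cumulative inflation factor: 1.0521 × 1.076 × 1.0316 × 1.082 ≈ 1.26359.
Nominal growth factor: 1.36100. Real growth factor = 1.36100 / 1.26359 ≈ 1.07709.
Total real return ≈ 7.7086%.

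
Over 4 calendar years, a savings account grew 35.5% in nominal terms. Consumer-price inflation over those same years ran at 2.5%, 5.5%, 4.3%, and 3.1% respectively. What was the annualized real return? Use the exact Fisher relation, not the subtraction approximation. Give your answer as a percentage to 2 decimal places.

Cumulative inflation factor: 1.025 × 1.055 × 1.043 × 1.031 ≈ 1.16284.
Nominal growth factor: 1.35500. Real growth factor = 1.35500 / 1.16284 ≈ 1.16525.
Annualized: 1.16525^(1/4) − 1 ≈ 0.03897.

3.90%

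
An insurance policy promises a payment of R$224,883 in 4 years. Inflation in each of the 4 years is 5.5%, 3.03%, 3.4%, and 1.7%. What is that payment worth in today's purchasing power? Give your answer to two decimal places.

R$196,742.86

Price-level factor over 4 years: 1.055 × 1.0303 × 1.034 × 1.017 ≈ 1.1430300581.
Purchasing power today: R$224,883 divided by that factor.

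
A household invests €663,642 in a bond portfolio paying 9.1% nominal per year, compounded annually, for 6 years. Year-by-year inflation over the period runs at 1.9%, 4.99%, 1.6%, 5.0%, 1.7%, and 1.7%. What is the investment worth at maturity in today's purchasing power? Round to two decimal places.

Nominal value at maturity: €663,642 × (1 + 9.1%)^6 ≈ €1,119,134.71.
Price-level factor over 6 years: 1.019 × 1.0499 × 1.016 × 1.050 × 1.017 × 1.017 ≈ 1.1804484672.
The maturity value deflated by that factor is the answer in today's purchasing power.

€948,058.93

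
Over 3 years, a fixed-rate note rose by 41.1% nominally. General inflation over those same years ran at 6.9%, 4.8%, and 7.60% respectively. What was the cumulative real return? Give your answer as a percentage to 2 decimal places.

17.05%

Cumulative inflation factor: 1.069 × 1.048 × 1.0760 ≈ 1.20546.
Nominal growth factor: 1.41100. Real growth factor = 1.41100 / 1.20546 ≈ 1.17051.
Total real return ≈ 17.0512%.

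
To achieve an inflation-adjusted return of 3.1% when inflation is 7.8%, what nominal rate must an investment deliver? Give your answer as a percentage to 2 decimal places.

11.14%

By the Fisher equation, 1 + r_nom = (1 + 3.1%)(1 + 7.8%) = 1.031 × 1.078 = 1.111418.
So r_nom = 11.1418%.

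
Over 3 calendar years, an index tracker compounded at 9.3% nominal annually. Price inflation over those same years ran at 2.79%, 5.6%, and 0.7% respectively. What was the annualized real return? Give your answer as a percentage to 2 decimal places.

6.11%

Cumulative inflation factor: 1.0279 × 1.056 × 1.007 ≈ 1.09306.
Nominal growth factor: 1.30575. Real growth factor = 1.30575 / 1.09306 ≈ 1.19458.
Annualized: 1.19458^(1/3) − 1 ≈ 0.06106.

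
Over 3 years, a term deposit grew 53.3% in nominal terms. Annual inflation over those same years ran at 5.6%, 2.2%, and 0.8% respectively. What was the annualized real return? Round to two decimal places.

Cumulative inflation factor: 1.056 × 1.022 × 1.008 ≈ 1.08787.
Nominal growth factor: 1.53300. Real growth factor = 1.53300 / 1.08787 ≈ 1.40918.
Annualized: 1.40918^(1/3) − 1 ≈ 0.12113.

12.11%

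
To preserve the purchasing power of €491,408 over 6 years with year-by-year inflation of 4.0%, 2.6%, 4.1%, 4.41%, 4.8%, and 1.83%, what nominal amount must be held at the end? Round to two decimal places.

Cumulative price-level factor: 1.040 × 1.026 × 1.041 × 1.0441 × 1.048 × 1.0183 ≈ 1.2376862089.
Multiplying €491,408 by the price-level factor gives the future nominal sum.

€608,208.90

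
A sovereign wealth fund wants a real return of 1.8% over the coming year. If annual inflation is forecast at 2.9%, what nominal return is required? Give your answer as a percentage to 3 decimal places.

By the Fisher equation, 1 + r_nom = (1 + 1.8%)(1 + 2.9%) = 1.018 × 1.029 = 1.047522.
So r_nom = 4.7522%.

4.752%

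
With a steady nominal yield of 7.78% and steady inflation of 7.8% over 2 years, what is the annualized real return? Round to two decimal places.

-0.02%

With constant rates the annual real return is the same each year: (1+7.78%)/(1+7.8%) − 1 = -0.00019.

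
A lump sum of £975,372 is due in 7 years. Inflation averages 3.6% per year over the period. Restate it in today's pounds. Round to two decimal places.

Price-level factor over 7 years: (1 + 3.6%)^7 ≈ 1.2809090317.
Purchasing power today: £975,372 divided by that factor.

£761,468.59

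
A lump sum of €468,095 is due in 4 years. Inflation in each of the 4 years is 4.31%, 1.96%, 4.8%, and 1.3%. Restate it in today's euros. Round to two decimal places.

Price-level factor over 4 years: 1.0431 × 1.0196 × 1.048 × 1.013 ≈ 1.1290846423.
Purchasing power today: €468,095 divided by that factor.

€414,579.19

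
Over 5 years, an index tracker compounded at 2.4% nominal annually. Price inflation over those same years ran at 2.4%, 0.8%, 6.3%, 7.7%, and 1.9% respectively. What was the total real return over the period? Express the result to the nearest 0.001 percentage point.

Cumulative inflation factor: 1.024 × 1.008 × 1.063 × 1.077 × 1.019 ≈ 1.20416.
Nominal growth factor: 1.12590. Real growth factor = 1.12590 / 1.20416 ≈ 0.93501.
Total real return ≈ -6.4990%.

-6.499%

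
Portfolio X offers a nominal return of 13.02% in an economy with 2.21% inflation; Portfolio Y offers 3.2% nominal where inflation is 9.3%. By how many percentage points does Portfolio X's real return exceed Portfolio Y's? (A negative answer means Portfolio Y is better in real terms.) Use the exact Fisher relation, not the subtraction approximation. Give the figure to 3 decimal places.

Portfolio X real return: 1.1302/1.0221 − 1 = 10.5763%.
Portfolio Y real return: 1.032/1.093 − 1 = -5.5810%.
Difference: 10.5763 − (-5.5810) = 16.1573 pp.

16.157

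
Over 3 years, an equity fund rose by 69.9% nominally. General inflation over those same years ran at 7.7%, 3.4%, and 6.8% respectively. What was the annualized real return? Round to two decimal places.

12.62%

Cumulative inflation factor: 1.077 × 1.034 × 1.068 ≈ 1.18934.
Nominal growth factor: 1.69900. Real growth factor = 1.69900 / 1.18934 ≈ 1.42852.
Annualized: 1.42852^(1/3) − 1 ≈ 0.12623.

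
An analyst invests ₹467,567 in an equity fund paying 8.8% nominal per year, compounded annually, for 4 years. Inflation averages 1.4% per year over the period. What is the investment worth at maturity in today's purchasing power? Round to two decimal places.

₹619,737.27

Nominal value at maturity: ₹467,567 × (1 + 8.8%)^4 ≈ ₹655,178.19.
Price-level factor over 4 years: (1 + 1.4%)^4 ≈ 1.0571870144.
The maturity value deflated by that factor is the answer in today's purchasing power.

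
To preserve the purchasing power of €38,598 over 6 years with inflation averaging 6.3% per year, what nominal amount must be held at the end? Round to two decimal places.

€55,688.35

Cumulative price-level factor: (1+6.3%)^6 ≈ 1.4427782516.
Multiplying €38,598 by the price-level factor gives the future nominal sum.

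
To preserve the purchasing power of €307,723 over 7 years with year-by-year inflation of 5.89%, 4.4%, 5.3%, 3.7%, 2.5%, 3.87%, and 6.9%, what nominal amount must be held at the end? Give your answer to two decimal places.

€422,779.81

Cumulative price-level factor: 1.0589 × 1.044 × 1.053 × 1.037 × 1.025 × 1.0387 × 1.069 ≈ 1.3738973212.
Multiplying €307,723 by the price-level factor gives the future nominal sum.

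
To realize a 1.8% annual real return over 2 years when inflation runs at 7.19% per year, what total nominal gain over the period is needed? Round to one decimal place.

19.1%

Required annual nominal rate: (1+1.8%)(1+7.19%) − 1 = 9.11942%.
Cumulative over 2 years: (1 + 0.0911942)^2 − 1 ≈ 0.19070.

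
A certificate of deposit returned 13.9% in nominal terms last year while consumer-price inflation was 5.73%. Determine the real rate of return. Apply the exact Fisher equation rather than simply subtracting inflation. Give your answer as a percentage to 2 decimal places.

7.73%

Real return via the Fisher equation: (1 + 13.9%)/(1 + 5.73%) − 1 = 1.139/1.0573 − 1 ≈ 0.07727.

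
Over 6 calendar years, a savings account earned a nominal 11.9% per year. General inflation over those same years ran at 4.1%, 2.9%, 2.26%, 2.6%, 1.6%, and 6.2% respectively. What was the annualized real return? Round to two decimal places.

8.36%

Cumulative inflation factor: 1.041 × 1.029 × 1.0226 × 1.026 × 1.016 × 1.062 ≈ 1.21266.
Nominal growth factor: 1.96327. Real growth factor = 1.96327 / 1.21266 ≈ 1.61899.
Annualized: 1.61899^(1/6) − 1 ≈ 0.08361.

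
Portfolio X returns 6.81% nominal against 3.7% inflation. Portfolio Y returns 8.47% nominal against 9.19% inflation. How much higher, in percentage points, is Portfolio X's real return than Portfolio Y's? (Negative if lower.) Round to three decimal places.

3.658

Portfolio X real return: 1.0681/1.037 − 1 = 2.9990%.
Portfolio Y real return: 1.0847/1.0919 − 1 = -0.6594%.
Difference: 2.9990 − (-0.6594) = 3.6584 pp.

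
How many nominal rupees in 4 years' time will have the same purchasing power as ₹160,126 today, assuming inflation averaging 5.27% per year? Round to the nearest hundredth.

Cumulative price-level factor: (1+5.27%)^4 ≈ 1.2280569061.
Multiplying ₹160,126 by the price-level factor gives the future nominal sum.

₹196,643.84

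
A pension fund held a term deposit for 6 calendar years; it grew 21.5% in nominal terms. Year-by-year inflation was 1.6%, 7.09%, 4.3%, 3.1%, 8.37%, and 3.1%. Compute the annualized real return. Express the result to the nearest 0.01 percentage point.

-1.21%

Cumulative inflation factor: 1.016 × 1.0709 × 1.043 × 1.031 × 1.0837 × 1.031 ≈ 1.30723.
Nominal growth factor: 1.21500. Real growth factor = 1.21500 / 1.30723 ≈ 0.92944.
Annualized: 0.92944^(1/6) − 1 ≈ -0.01212.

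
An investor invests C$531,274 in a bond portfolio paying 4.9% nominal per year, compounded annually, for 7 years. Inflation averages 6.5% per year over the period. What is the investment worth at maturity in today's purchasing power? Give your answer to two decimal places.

Nominal value at maturity: C$531,274 × (1 + 4.9%)^7 ≈ C$742,586.38.
Price-level factor over 7 years: (1 + 6.5%)^7 ≈ 1.5539865458.
Dividing the nominal maturity value by the price-level factor gives the value in today's money.

C$477,858.95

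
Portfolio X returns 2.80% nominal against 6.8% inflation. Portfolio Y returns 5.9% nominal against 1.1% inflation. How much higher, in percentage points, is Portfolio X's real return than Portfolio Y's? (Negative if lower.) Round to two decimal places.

Portfolio X real return: 1.0280/1.068 − 1 = -3.745%.
Portfolio Y real return: 1.059/1.011 − 1 = 4.748%.
Difference: -3.745 − 4.748 = -8.493 pp.

-8.49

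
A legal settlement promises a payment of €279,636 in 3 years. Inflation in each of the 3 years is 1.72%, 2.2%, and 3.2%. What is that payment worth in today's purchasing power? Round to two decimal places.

Price-level factor over 3 years: 1.0172 × 1.022 × 1.032 = 1.0728449088.
Purchasing power today: €279,636 divided by that factor.

€260,649.04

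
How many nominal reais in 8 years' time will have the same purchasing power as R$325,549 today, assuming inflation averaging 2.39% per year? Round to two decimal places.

Cumulative price-level factor: (1+2.39%)^8 ≈ 1.2079816691.
Multiplying R$325,549 by the price-level factor gives the future nominal sum.

R$393,257.22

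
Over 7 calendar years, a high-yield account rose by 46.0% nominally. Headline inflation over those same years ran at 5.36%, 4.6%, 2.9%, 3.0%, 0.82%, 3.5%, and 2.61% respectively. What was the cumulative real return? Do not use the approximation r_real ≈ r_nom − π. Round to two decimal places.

Cumulative inflation factor: 1.0536 × 1.046 × 1.029 × 1.030 × 1.0082 × 1.035 × 1.0261 ≈ 1.25065.
Nominal growth factor: 1.46000. Real growth factor = 1.46000 / 1.25065 ≈ 1.16739.
Total real return ≈ 16.7390%.

16.74%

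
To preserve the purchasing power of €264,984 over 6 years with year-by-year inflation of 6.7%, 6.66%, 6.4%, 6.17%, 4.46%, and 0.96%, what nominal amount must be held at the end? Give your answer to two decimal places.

Cumulative price-level factor: 1.067 × 1.0666 × 1.064 × 1.0617 × 1.0446 × 1.0096 ≈ 1.3558411400.
The nominal amount required is €264,984 scaled up by that factor.

€359,276.21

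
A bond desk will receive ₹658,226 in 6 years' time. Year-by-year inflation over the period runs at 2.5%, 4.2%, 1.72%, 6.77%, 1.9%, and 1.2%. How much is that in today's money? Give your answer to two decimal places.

Price-level factor over 6 years: 1.025 × 1.042 × 1.0172 × 1.0677 × 1.019 × 1.012 ≈ 1.1961947034.
Purchasing power today: ₹658,226 divided by that factor.

₹550,266.61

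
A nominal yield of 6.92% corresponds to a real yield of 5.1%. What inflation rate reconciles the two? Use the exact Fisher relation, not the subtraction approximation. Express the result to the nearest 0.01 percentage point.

1.73%

From (1+r_nom) = (1+r_real)(1+π), we get 1+π = (1 + 6.92%)/(1 + 5.1%) = 1.0692/1.051 ≈ 1.01732.
So π ≈ 1.7317%.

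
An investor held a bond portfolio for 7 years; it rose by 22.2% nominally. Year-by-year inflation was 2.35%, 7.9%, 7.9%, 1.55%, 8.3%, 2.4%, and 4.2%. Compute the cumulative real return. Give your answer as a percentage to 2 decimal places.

-12.61%

Cumulative inflation factor: 1.0235 × 1.079 × 1.079 × 1.0155 × 1.083 × 1.024 × 1.042 ≈ 1.39832.
Nominal growth factor: 1.22200. Real growth factor = 1.22200 / 1.39832 ≈ 0.87391.
Total real return ≈ -12.6095%.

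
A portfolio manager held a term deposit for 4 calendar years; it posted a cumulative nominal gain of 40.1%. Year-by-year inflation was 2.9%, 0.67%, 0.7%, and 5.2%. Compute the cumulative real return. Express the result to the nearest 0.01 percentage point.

Cumulative inflation factor: 1.029 × 1.0067 × 1.007 × 1.052 ≈ 1.09739.
Nominal growth factor: 1.40100. Real growth factor = 1.40100 / 1.09739 ≈ 1.27667.
Total real return ≈ 27.6667%.

27.67%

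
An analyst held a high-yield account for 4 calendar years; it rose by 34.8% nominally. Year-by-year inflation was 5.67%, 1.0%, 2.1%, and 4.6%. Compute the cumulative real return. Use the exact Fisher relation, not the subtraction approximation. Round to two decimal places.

18.27%

Cumulative inflation factor: 1.0567 × 1.010 × 1.021 × 1.046 ≈ 1.13980.
Nominal growth factor: 1.34800. Real growth factor = 1.34800 / 1.13980 ≈ 1.18266.
Total real return ≈ 18.2659%.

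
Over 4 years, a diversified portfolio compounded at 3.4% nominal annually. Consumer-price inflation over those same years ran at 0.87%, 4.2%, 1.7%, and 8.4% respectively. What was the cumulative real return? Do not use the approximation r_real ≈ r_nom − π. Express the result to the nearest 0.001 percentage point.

-1.349%

Cumulative inflation factor: 1.0087 × 1.042 × 1.017 × 1.084 ≈ 1.15872.
Nominal growth factor: 1.14309. Real growth factor = 1.14309 / 1.15872 ≈ 0.98651.
Total real return ≈ -1.3488%.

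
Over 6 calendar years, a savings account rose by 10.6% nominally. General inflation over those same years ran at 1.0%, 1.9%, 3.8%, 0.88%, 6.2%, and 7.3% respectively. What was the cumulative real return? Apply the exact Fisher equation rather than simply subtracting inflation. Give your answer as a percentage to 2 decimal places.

-9.94%

Cumulative inflation factor: 1.010 × 1.019 × 1.038 × 1.0088 × 1.062 × 1.073 ≈ 1.22807.
Nominal growth factor: 1.10600. Real growth factor = 1.10600 / 1.22807 ≈ 0.90060.
Total real return ≈ -9.9398%.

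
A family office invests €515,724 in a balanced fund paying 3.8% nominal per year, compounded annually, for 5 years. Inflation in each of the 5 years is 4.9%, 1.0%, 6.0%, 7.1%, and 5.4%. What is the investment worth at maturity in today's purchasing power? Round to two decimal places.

Nominal value at maturity: €515,724 × (1 + 3.8%)^5 ≈ €621,447.02.
Price-level factor over 5 years: 1.049 × 1.010 × 1.060 × 1.071 × 1.054 ≈ 1.2677476347.
The maturity value deflated by that factor is the answer in today's purchasing power.

€490,197.74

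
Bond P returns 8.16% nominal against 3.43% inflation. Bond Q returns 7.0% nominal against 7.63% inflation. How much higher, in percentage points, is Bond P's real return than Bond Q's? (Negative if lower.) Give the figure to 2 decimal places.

Bond P real return: 1.0816/1.0343 − 1 = 4.573%.
Bond Q real return: 1.070/1.0763 − 1 = -0.585%.
Difference: 4.573 − (-0.585) = 5.158 pp.

5.16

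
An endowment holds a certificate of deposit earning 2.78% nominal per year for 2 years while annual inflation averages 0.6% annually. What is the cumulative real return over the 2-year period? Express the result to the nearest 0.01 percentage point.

The annual real rate is (1+2.78%)/(1+0.6%) − 1 = 2.1670%.
Compounded over 2 years: (1 + 0.021670)^2 − 1 ≈ 0.04381.

4.38%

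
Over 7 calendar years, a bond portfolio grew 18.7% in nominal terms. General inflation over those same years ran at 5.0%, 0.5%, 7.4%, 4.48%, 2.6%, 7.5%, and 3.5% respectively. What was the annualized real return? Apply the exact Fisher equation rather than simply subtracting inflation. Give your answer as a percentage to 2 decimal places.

-1.84%

Cumulative inflation factor: 1.050 × 1.005 × 1.074 × 1.0448 × 1.026 × 1.075 × 1.035 ≈ 1.35173.
Nominal growth factor: 1.18700. Real growth factor = 1.18700 / 1.35173 ≈ 0.87814.
Annualized: 0.87814^(1/7) − 1 ≈ -0.01839.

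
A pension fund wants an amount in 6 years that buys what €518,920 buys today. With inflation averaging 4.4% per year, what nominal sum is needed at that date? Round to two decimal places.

Cumulative price-level factor: (1+4.4%)^6 ≈ 1.2948008982.
Multiplying €518,920 by the price-level factor gives the future nominal sum.

€671,898.08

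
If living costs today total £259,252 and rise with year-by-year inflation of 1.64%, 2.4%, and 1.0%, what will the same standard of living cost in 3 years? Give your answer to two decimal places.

£272,526.10

Cumulative price-level factor: 1.0164 × 1.024 × 1.010 = 1.051201536.
Multiplying £259,252 by the price-level factor gives the future nominal sum.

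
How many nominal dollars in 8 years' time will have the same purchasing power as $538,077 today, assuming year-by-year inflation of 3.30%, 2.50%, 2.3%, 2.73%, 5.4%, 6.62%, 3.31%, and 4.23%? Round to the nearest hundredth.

Cumulative price-level factor: 1.0330 × 1.0250 × 1.023 × 1.0273 × 1.054 × 1.0662 × 1.0331 × 1.0423 ≈ 1.3465159343.
The nominal amount required is $538,077 scaled up by that factor.

$724,529.25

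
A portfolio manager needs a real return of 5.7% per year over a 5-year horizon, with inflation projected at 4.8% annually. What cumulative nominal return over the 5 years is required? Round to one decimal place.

Required annual nominal rate: (1+5.7%)(1+4.8%) − 1 = 10.7736%.
Cumulative over 5 years: (1 + 0.107736)^5 − 1 ≈ 0.66794.

66.8%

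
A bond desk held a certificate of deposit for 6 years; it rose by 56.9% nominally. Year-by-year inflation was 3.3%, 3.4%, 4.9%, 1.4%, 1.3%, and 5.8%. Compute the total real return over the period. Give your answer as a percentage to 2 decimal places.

Cumulative inflation factor: 1.033 × 1.034 × 1.049 × 1.014 × 1.013 × 1.058 ≈ 1.21767.
Nominal growth factor: 1.56900. Real growth factor = 1.56900 / 1.21767 ≈ 1.28853.
Total real return ≈ 28.8527%.

28.85%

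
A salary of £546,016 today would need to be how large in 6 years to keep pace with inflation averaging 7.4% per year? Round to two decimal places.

Cumulative price-level factor: (1+7.4%)^6 ≈ 1.5347077569.
The nominal amount required is £546,016 scaled up by that factor.

£837,974.99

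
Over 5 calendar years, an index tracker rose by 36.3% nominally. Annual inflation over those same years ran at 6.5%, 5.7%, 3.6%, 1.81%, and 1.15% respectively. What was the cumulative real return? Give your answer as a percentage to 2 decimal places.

Cumulative inflation factor: 1.065 × 1.057 × 1.036 × 1.0181 × 1.0115 ≈ 1.20099.
Nominal growth factor: 1.36300. Real growth factor = 1.36300 / 1.20099 ≈ 1.13489.
Total real return ≈ 13.4894%.

13.49%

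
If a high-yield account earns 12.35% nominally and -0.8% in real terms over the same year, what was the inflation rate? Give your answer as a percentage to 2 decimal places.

From (1+r_nom) = (1+r_real)(1+π), we get 1+π = (1 + 12.35%)/(1 − 0.8%) = 1.1235/0.992 ≈ 1.13256.
So π ≈ 13.2560%.

13.26%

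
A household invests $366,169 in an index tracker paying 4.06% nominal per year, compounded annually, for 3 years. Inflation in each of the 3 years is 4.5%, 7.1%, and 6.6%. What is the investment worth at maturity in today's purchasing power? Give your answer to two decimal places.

$345,835.90

Nominal value at maturity: $366,169 × (1 + 4.06%)^3 ≈ $412,603.62.
Price-level factor over 3 years: 1.045 × 1.071 × 1.066 = 1.19306187.
The maturity value deflated by that factor is the answer in today's purchasing power.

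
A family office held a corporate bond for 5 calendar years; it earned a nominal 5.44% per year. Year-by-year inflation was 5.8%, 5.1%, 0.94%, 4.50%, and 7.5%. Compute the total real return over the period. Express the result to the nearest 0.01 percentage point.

3.36%

Cumulative inflation factor: 1.058 × 1.051 × 1.0094 × 1.0450 × 1.075 ≈ 1.26089.
Nominal growth factor: 1.30325. Real growth factor = 1.30325 / 1.26089 ≈ 1.03360.
Total real return ≈ 3.3595%.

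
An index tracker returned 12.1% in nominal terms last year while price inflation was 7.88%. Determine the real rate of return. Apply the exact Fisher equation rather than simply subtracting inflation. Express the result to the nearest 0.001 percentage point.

Real return via the Fisher equation: (1 + 12.1%)/(1 + 7.88%) − 1 = 1.121/1.0788 − 1 ≈ 0.03912.

3.912%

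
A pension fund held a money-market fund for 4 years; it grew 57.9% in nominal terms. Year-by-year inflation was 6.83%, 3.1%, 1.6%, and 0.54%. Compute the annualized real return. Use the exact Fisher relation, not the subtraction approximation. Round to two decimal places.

8.84%

Cumulative inflation factor: 1.0683 × 1.031 × 1.016 × 1.0054 ≈ 1.12508.
Nominal growth factor: 1.57900. Real growth factor = 1.57900 / 1.12508 ≈ 1.40345.
Annualized: 1.40345^(1/4) − 1 ≈ 0.08843.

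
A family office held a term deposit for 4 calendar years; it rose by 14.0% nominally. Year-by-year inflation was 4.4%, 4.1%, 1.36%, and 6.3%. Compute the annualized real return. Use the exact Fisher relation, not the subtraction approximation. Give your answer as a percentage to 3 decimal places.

-0.668%

Cumulative inflation factor: 1.044 × 1.041 × 1.0136 × 1.063 ≈ 1.17098.
Nominal growth factor: 1.14000. Real growth factor = 1.14000 / 1.17098 ≈ 0.97354.
Annualized: 0.97354^(1/4) − 1 ≈ -0.00668.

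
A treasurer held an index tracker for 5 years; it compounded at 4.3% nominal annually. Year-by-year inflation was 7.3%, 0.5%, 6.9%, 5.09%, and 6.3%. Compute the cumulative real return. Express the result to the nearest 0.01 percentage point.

Cumulative inflation factor: 1.073 × 1.005 × 1.069 × 1.0509 × 1.063 ≈ 1.28777.
Nominal growth factor: 1.23430. Real growth factor = 1.23430 / 1.28777 ≈ 0.95848.
Total real return ≈ -4.1519%.

-4.15%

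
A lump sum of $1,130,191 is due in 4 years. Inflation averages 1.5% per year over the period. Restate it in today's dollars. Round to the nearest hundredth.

$1,064,848.14

Price-level factor over 4 years: (1 + 1.5%)^4 ≈ 1.0613635506.
Purchasing power today: $1,130,191 divided by that factor.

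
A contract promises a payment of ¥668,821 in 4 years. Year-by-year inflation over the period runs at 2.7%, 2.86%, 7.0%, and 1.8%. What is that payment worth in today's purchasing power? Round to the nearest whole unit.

¥581,248

Price-level factor over 4 years: 1.027 × 1.0286 × 1.070 × 1.018 ≈ 1.1506639826.
Purchasing power today: ¥668,821 divided by that factor.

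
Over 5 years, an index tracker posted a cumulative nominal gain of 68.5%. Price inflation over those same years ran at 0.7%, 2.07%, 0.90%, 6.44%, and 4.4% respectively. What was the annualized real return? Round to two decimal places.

7.89%

Cumulative inflation factor: 1.007 × 1.0207 × 1.0090 × 1.0644 × 1.044 ≈ 1.15246.
Nominal growth factor: 1.68500. Real growth factor = 1.68500 / 1.15246 ≈ 1.46210.
Annualized: 1.46210^(1/5) − 1 ≈ 0.07893.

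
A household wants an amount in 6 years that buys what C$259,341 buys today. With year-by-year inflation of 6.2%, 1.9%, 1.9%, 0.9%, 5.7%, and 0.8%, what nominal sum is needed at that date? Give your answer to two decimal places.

Cumulative price-level factor: 1.062 × 1.019 × 1.019 × 1.009 × 1.057 × 1.008 ≈ 1.1854945736.
Multiplying C$259,341 by the price-level factor gives the future nominal sum.

C$307,447.35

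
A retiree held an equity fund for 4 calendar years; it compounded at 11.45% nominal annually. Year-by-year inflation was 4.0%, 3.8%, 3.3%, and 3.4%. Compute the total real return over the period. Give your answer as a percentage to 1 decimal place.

Cumulative inflation factor: 1.040 × 1.038 × 1.033 × 1.034 ≈ 1.15306.
Nominal growth factor: 1.54284. Real growth factor = 1.54284 / 1.15306 ≈ 1.33804.
Total real return ≈ 33.8039%.

33.8%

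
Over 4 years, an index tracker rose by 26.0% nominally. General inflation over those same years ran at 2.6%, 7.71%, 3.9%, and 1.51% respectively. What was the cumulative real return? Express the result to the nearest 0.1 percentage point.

8.1%

Cumulative inflation factor: 1.026 × 1.0771 × 1.039 × 1.0151 ≈ 1.16554.
Nominal growth factor: 1.26000. Real growth factor = 1.26000 / 1.16554 ≈ 1.08104.
Total real return ≈ 8.1043%.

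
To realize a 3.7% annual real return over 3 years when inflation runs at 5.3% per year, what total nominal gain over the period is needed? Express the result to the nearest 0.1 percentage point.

Required annual nominal rate: (1+3.7%)(1+5.3%) − 1 = 9.1961%.
Cumulative over 3 years: (1 + 0.091961)^3 − 1 ≈ 0.30203.

30.2%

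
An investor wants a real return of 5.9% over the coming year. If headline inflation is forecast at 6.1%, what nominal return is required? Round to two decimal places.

By the Fisher equation, 1 + r_nom = (1 + 5.9%)(1 + 6.1%) = 1.059 × 1.061 = 1.123599.
So r_nom = 12.3599%.

12.36%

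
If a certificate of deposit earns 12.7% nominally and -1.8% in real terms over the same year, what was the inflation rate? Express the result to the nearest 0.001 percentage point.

From (1+r_nom) = (1+r_real)(1+π), we get 1+π = (1 + 12.7%)/(1 − 1.8%) = 1.127/0.982 ≈ 1.14766.
So π ≈ 14.7658%.

14.766%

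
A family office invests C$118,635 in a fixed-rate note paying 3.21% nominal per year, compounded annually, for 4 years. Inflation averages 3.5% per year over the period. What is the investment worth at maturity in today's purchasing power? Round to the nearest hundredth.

C$117,310.95

Nominal value at maturity: C$118,635 × (1 + 3.21%)^4 ≈ C$134,617.01.
Price-level factor over 4 years: (1 + 3.5%)^4 ≈ 1.1475230006.
The maturity value deflated by that factor is the answer in today's purchasing power.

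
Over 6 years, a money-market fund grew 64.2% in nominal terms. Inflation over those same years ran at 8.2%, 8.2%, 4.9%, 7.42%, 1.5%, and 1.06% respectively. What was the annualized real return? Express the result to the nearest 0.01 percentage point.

3.28%

Cumulative inflation factor: 1.082 × 1.082 × 1.049 × 1.0742 × 1.015 × 1.0106 ≈ 1.35320.
Nominal growth factor: 1.64200. Real growth factor = 1.64200 / 1.35320 ≈ 1.21342.
Annualized: 1.21342^(1/6) − 1 ≈ 0.03277.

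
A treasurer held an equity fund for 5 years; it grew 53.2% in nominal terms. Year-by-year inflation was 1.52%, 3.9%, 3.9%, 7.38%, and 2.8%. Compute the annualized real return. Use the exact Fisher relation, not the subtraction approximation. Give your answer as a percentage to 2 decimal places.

4.84%

Cumulative inflation factor: 1.0152 × 1.039 × 1.039 × 1.0738 × 1.028 ≈ 1.20976.
Nominal growth factor: 1.53200. Real growth factor = 1.53200 / 1.20976 ≈ 1.26637.
Annualized: 1.26637^(1/5) − 1 ≈ 0.04836.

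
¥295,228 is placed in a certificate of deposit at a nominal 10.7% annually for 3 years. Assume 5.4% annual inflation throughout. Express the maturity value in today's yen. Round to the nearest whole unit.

¥342,041

Nominal value at maturity: ¥295,228 × (1 + 10.7%)^3 ≈ ¥400,498.
Price-level factor over 3 years: (1 + 5.4%)^3 = 1.170905464.
The maturity value deflated by that factor is the answer in today's purchasing power.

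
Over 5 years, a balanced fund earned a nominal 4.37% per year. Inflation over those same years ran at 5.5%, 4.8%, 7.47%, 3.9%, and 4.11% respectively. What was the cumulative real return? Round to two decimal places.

-3.65%

Cumulative inflation factor: 1.055 × 1.048 × 1.0747 × 1.039 × 1.0411 ≈ 1.28531.
Nominal growth factor: 1.23845. Real growth factor = 1.23845 / 1.28531 ≈ 0.96354.
Total real return ≈ -3.6461%.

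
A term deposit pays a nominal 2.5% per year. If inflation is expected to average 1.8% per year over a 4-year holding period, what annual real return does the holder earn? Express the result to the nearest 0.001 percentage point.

With constant rates the annual real return is the same each year: (1+2.5%)/(1+1.8%) − 1 = 0.00688.

0.688%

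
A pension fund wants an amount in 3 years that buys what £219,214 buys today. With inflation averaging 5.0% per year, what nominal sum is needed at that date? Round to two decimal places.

Cumulative price-level factor: (1+5.0%)^3 = 1.157625.
Multiplying £219,214 by the price-level factor gives the future nominal sum.

£253,767.61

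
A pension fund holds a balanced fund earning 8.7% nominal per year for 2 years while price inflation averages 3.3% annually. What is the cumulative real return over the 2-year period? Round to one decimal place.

The annual real rate is (1+8.7%)/(1+3.3%) − 1 = 5.2275%.
Compounded over 2 years: (1 + 0.052275)^2 − 1 ≈ 0.10728.

10.7%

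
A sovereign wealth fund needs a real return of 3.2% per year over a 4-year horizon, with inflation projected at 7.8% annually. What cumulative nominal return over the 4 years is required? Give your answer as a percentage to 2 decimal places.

53.18%

Required annual nominal rate: (1+3.2%)(1+7.8%) − 1 = 11.2496%.
Cumulative over 4 years: (1 + 0.112496)^4 − 1 ≈ 0.53177.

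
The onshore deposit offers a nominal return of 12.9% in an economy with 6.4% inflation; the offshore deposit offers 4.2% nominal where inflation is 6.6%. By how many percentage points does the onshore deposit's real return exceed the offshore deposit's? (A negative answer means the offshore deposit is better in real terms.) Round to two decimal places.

8.36

The onshore deposit real return: 1.129/1.064 − 1 = 6.109%.
The offshore deposit real return: 1.042/1.066 − 1 = -2.251%.
Difference: 6.109 − (-2.251) = 8.360 pp.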